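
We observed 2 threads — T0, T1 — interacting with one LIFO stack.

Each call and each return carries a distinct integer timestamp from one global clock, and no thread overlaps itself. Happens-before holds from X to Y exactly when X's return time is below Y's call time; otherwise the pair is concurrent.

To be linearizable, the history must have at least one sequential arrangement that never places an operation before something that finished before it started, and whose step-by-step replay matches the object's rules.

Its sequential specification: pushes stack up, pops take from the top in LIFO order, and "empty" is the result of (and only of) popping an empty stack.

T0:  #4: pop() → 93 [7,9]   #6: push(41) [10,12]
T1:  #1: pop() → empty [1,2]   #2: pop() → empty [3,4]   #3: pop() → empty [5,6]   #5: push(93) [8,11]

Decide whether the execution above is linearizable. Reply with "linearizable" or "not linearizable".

linearizable

one valid linearization: #1, #2, #3, #5, #4, #6
step 1: #1 pop() → empty — stack <>
step 2: #2 pop() → empty — stack <>
step 3: #3 pop() → empty — stack <>
step 4: #5 push(93) — stack <93>
step 5: #4 pop() → 93 — stack <>
step 6: #6 push(41) — stack <41>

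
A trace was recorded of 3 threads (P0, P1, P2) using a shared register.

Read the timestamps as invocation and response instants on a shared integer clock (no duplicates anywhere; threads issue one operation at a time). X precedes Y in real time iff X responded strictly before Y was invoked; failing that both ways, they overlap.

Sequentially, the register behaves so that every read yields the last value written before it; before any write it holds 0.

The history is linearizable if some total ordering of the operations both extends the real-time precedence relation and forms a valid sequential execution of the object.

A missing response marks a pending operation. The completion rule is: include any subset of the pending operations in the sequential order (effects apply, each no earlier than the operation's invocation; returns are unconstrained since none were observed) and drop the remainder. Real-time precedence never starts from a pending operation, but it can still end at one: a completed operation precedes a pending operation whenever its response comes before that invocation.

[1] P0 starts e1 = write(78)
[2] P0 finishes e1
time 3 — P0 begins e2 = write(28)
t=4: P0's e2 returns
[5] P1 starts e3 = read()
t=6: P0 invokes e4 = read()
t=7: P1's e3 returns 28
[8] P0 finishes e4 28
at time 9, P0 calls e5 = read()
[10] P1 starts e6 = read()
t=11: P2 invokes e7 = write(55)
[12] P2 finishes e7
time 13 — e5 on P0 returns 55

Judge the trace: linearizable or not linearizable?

linearizable

witness order: e1, e2, e3, e4, e6, e7, e5
1. e1 write(78), leaving value 78
2. e2 write(28), leaving value 28
3. e3 read() → 28, leaving value 28
4. e4 read() → 28, leaving value 28
5. e6 read() (pending, included), leaving value 28
6. e7 write(55), leaving value 55
7. e5 read() → 55, leaving value 55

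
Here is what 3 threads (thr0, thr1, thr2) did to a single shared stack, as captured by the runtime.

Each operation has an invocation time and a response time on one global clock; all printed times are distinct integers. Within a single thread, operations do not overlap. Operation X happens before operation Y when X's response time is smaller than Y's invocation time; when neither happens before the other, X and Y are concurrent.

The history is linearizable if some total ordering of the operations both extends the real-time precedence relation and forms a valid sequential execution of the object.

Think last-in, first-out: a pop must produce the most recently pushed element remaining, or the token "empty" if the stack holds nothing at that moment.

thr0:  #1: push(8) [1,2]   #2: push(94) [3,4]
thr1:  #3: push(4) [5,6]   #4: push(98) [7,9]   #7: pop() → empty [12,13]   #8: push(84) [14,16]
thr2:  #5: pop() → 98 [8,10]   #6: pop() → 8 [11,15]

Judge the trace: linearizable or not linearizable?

events 1..12 are fine; event 13 — the response of #7 at time 13 — makes the prefix non-linearizable
the 6 completed operations admit 2 real-time orders; each fails the stack replay
no escape via the 1 pending operation (#6): every completion choice fails
sample order #1, #2, #3, #4, #5, #7 (pending dropped) stalls at step 6 — #7 pop() → empty has no legal effect
sample order #1, #2, #3, #5, #4, #7 (pending dropped) stalls at step 4 — #5 pop() → 98 has no legal effect

not linearizable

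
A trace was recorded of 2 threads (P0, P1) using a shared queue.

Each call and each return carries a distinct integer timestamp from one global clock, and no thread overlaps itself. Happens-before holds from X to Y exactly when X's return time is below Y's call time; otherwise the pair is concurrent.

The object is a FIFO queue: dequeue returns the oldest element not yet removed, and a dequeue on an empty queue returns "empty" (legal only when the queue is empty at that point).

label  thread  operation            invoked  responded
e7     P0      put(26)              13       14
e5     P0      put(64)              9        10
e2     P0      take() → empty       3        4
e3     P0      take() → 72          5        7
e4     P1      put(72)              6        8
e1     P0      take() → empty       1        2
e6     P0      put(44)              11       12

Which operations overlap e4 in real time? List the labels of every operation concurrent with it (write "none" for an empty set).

overlap test against e4 [6,8]: concurrent iff the interval meets 6..8
e1 [1,2]: before
e2 [3,4]: before
e3 [5,7]: concurrent
e5 [9,10]: after
e6 [11,12]: after
e7 [13,14]: after

e3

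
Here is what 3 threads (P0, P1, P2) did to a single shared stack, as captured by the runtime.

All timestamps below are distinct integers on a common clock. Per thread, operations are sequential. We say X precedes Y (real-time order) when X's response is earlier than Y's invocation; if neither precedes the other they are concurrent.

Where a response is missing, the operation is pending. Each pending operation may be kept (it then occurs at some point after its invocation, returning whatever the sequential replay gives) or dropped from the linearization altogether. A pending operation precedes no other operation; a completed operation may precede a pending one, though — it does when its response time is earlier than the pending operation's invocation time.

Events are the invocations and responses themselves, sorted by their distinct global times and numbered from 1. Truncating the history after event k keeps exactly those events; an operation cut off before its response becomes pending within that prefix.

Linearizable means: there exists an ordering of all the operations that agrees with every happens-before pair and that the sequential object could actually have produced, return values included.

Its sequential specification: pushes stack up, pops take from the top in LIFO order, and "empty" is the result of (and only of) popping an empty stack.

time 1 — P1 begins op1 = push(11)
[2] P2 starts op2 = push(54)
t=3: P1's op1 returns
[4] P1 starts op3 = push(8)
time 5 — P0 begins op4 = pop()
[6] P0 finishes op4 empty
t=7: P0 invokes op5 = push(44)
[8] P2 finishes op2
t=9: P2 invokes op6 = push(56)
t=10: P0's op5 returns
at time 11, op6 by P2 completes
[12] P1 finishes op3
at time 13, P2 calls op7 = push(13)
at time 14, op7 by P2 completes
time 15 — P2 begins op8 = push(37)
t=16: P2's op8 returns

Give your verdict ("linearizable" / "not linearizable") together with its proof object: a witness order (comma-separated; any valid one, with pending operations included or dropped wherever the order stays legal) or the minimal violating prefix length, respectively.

not linearizable — minimal violating prefix: 6 events

prefix check: 1..5 passes, 1..6 fails once op4's time-6 response joins
exactly one order of the 2 completed ops respects real time; the stack replay fails
no completion choice of the 2 pending operations (op2, op3) rescues it — every subset was tried
e.g. op1, op4 (pending dropped): illegal at step 2, since op4 pop() → empty cannot apply there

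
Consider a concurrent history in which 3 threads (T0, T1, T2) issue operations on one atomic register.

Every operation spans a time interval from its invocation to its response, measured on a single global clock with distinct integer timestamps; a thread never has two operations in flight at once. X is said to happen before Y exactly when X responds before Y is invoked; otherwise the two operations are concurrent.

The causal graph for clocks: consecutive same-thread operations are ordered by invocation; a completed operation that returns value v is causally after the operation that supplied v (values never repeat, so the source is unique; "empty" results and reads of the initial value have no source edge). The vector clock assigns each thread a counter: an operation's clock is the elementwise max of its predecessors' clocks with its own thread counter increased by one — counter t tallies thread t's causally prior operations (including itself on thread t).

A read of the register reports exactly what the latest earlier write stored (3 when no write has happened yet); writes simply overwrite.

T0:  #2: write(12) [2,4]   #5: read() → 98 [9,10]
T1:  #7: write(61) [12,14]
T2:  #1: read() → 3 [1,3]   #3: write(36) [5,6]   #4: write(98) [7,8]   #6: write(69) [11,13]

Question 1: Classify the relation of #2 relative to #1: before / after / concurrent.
#2 spans [2,4], #1 spans [1,3]
the intervals overlap in both directions

concurrent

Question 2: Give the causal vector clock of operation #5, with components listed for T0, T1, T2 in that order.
VC(#1, invoked at 1): no causal predecessors; +1 on T2 → (0, 0, 1)
VC(#7, invoked at 12): no causal predecessors; +1 on T1 → (0, 1, 0)
VC(#2, invoked at 2): no causal predecessors; +1 on T0 → (1, 0, 0)
from VC(#1)=(0, 0, 1), #3 (invoked 5) maxes components and bumps T2 → (0, 0, 2)
from VC(#3)=(0, 0, 2), #4 (invoked 7) maxes components and bumps T2 → (0, 0, 3)
from VC(#4)=(0, 0, 3), #6 (invoked 11) maxes components and bumps T2 → (0, 0, 4)
from VC(#2)=(1, 0, 0), VC(#4)=(0, 0, 3), #5 (invoked 9) maxes components and bumps T0 → (2, 0, 3)
target: VC(#5) = (2, 0, 3)

(2, 0, 3)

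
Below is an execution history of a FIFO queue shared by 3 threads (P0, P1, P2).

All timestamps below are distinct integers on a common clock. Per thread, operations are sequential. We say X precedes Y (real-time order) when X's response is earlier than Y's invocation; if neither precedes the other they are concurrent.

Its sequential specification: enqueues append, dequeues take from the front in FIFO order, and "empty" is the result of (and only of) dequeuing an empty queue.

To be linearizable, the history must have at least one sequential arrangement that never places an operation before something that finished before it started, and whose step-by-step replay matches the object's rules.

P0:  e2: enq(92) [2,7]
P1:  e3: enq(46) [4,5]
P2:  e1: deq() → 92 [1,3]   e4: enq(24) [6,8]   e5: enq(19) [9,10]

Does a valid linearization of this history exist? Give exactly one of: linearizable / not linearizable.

linearizable

witness order: e2, e1, e3, e4, e5
step 1: e2 enq(92) — queue <92>
step 2: e1 deq() → 92 — queue <>
step 3: e3 enq(46) — queue <46>
step 4: e4 enq(24) — queue <46,24>
step 5: e5 enq(19) — queue <46,24,19>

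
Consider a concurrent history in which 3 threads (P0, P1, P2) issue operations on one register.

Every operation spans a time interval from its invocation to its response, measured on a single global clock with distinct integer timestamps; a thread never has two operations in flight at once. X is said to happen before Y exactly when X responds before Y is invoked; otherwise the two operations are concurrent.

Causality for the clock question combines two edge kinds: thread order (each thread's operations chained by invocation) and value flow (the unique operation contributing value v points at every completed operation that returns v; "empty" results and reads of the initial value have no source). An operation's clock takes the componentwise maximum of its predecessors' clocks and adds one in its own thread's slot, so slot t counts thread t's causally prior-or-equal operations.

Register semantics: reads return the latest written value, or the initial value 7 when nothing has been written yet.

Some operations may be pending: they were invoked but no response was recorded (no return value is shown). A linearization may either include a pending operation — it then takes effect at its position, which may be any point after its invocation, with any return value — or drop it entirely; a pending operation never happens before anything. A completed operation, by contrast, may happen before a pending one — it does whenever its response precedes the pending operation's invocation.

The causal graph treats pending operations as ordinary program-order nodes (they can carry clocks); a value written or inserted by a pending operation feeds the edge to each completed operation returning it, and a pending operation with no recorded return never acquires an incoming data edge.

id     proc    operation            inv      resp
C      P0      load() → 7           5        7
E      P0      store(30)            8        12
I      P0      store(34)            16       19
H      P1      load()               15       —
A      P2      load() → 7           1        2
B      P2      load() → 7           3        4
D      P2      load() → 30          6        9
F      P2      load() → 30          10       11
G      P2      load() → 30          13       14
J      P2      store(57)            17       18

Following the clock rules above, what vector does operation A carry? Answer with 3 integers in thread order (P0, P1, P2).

invoked at 1, A has no predecessors; its own P2 bump gives (0, 0, 1)
invoked at 15, H has no predecessors; its own P1 bump gives (0, 1, 0)
invoked at 5, C has no predecessors; its own P0 bump gives (1, 0, 0)
from VC(A)=(0, 0, 1), B (invoked 3) maxes components and bumps P2 → (0, 0, 2)
from VC(C)=(1, 0, 0), E (invoked 8) maxes components and bumps P0 → (2, 0, 0)
from VC(E)=(2, 0, 0), I (invoked 16) maxes components and bumps P0 → (3, 0, 0)
from VC(B)=(0, 0, 2), VC(E)=(2, 0, 0), D (invoked 6) maxes components and bumps P2 → (2, 0, 3)
from VC(D)=(2, 0, 3), VC(E)=(2, 0, 0), F (invoked 10) maxes components and bumps P2 → (2, 0, 4)
from VC(E)=(2, 0, 0), VC(F)=(2, 0, 4), G (invoked 13) maxes components and bumps P2 → (2, 0, 5)
from VC(G)=(2, 0, 5), J (invoked 17) maxes components and bumps P2 → (2, 0, 6)
target: VC(A) = (0, 0, 1)

(0, 0, 1)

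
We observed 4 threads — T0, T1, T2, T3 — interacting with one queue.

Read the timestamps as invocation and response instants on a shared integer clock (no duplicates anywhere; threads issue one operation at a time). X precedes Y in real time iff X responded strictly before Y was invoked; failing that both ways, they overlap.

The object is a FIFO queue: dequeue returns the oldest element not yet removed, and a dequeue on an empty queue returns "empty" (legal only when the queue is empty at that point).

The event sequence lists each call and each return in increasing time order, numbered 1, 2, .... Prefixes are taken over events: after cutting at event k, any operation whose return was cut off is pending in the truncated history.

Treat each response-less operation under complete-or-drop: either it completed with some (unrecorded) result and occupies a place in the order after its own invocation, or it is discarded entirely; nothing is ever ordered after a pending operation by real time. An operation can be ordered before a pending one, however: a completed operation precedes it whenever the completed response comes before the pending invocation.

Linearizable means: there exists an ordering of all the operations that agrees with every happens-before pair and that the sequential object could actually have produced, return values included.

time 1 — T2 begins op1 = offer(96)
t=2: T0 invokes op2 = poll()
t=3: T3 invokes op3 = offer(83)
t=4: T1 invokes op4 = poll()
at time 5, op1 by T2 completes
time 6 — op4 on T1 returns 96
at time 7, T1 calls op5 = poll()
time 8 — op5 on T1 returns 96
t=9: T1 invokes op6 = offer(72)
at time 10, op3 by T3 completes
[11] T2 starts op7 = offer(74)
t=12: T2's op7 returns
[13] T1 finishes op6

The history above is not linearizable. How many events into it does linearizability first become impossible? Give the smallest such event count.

8

events 1..7 are still linearizable — one witness is op1, op3, op4:
1. op1 offer(96), leaving queue <96>
2. op3 offer(83) (pending, included), leaving queue <96,83>
3. op4 poll() → 96, leaving queue <83>
once event 8 joins (op5's response, time 8), exhaustive search finds no witness
including or dropping the 2 pending operations (op2, op3) in any combination fails
one such order, op1, op4, op5 (pending dropped), breaks at step 3 where op5 poll() → 96 is illegal
one such order, op4, op1, op5 (pending dropped), breaks at step 1 where op4 poll() → 96 is illegal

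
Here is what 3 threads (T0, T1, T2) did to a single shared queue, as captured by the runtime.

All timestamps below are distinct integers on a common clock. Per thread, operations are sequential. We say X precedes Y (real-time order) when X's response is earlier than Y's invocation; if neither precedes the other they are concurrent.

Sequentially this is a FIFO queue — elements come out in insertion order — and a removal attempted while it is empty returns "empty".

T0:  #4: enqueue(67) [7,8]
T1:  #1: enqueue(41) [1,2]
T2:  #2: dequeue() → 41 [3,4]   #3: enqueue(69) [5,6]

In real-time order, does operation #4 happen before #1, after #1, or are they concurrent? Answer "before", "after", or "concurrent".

#4 spans [7,8], #1 spans [1,2]
resp(#1)=2 < inv(#4)=7

after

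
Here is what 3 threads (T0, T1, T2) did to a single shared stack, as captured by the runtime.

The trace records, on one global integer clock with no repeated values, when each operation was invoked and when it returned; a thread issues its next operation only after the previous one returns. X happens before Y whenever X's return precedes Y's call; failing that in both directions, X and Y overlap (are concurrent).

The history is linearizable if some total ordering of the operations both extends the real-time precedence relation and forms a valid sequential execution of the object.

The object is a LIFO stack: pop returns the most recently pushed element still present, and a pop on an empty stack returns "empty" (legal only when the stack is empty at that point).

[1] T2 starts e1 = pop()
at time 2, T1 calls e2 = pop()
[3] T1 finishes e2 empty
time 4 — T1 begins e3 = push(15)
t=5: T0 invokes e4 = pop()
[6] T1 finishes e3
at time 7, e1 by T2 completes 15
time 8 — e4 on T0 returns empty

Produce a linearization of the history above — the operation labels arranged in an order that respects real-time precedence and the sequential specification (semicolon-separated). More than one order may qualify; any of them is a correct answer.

e2; e3; e1; e4

1. e2 pop() → empty, leaving stack <>
2. e3 push(15), leaving stack <15>
3. e1 pop() → 15, leaving stack <>
4. e4 pop() → empty, leaving stack <>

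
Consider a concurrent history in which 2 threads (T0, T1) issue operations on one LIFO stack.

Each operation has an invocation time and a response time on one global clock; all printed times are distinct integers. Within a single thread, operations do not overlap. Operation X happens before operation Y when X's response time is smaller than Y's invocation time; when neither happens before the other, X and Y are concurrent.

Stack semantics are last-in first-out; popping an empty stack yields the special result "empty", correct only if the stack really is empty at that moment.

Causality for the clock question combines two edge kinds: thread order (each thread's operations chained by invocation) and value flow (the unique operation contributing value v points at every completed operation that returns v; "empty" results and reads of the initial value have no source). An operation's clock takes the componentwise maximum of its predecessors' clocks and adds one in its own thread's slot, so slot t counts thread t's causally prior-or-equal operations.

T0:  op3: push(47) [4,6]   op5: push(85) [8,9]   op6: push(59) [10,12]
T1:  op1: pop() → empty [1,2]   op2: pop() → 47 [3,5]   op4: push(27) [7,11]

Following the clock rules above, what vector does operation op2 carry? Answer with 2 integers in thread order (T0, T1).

(1, 2)

op1 (invocation 1): nothing precedes it; T1's component alone gives (0, 1)
op3 (invocation 4): nothing precedes it; T0's component alone gives (1, 0)
invoked at 8, op5 merges VC(op3)=(1, 0) and bumps T0's slot → (2, 0)
invoked at 3, op2 merges VC(op1)=(0, 1), VC(op3)=(1, 0) and bumps T1's slot → (1, 2)
invoked at 10, op6 merges VC(op5)=(2, 0) and bumps T0's slot → (3, 0)
invoked at 7, op4 merges VC(op2)=(1, 2) and bumps T1's slot → (1, 3)
target: VC(op2) = (1, 2)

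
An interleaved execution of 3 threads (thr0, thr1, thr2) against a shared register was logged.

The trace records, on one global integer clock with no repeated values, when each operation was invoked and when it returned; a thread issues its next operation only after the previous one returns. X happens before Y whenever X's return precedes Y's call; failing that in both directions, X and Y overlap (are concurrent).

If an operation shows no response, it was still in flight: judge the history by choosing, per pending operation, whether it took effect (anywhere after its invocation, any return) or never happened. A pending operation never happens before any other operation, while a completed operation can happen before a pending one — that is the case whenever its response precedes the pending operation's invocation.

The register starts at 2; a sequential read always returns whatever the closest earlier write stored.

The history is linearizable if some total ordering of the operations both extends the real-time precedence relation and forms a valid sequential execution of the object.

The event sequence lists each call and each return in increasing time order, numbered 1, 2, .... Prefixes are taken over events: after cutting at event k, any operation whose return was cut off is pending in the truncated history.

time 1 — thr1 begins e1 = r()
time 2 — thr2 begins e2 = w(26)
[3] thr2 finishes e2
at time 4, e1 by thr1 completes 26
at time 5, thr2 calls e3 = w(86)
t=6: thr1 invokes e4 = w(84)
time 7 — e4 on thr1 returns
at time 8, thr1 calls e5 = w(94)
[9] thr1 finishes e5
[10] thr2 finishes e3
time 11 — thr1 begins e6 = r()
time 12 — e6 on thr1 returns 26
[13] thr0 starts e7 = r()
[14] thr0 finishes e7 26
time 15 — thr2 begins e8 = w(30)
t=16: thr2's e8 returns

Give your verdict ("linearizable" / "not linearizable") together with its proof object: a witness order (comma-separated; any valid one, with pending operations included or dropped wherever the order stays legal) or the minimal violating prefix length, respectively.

events 1..11 are fine; event 12 — the response of e6 at time 12 — makes the prefix non-linearizable
checked exhaustively: 6 real-time-consistent orders of 6 completed operations, zero legal register replays
sample order e1, e2, e3, e4, e5, e6 stalls at step 1 — e1 r() → 26 has no legal effect
sample order e1, e2, e4, e3, e5, e6 stalls at step 1 — e1 r() → 26 has no legal effect

not linearizable — minimal violating prefix: 12 events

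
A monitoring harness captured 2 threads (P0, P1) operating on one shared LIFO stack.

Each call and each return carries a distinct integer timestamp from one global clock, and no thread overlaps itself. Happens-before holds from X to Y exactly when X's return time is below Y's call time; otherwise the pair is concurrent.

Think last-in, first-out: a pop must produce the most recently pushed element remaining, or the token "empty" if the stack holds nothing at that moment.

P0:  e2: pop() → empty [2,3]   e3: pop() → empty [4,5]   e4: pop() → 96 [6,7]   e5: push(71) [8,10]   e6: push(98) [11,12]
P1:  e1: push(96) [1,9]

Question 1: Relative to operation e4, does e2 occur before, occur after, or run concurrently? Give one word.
before

e2 spans [2,3], e4 spans [6,7]
resp(e2)=3 < inv(e4)=6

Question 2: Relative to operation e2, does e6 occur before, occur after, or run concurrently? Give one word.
after

e6 spans [11,12], e2 spans [2,3]
resp(e2)=3 < inv(e6)=11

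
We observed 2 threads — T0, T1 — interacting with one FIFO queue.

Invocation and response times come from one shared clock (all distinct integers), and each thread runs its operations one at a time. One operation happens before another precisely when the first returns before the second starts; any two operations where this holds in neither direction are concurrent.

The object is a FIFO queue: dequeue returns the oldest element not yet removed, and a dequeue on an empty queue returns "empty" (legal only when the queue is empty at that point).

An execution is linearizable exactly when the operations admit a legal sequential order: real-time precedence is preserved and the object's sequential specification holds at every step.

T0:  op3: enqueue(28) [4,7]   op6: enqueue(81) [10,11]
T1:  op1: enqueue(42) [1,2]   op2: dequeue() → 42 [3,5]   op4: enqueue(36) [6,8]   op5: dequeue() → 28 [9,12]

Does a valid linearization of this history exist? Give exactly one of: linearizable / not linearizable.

a witness: op1, op2, op3, op4, op5, op6
1. op1 enqueue(42), leaving queue <42>
2. op2 dequeue() → 42, leaving queue <>
3. op3 enqueue(28), leaving queue <28>
4. op4 enqueue(36), leaving queue <28,36>
5. op5 dequeue() → 28, leaving queue <36>
6. op6 enqueue(81), leaving queue <36,81>

linearizable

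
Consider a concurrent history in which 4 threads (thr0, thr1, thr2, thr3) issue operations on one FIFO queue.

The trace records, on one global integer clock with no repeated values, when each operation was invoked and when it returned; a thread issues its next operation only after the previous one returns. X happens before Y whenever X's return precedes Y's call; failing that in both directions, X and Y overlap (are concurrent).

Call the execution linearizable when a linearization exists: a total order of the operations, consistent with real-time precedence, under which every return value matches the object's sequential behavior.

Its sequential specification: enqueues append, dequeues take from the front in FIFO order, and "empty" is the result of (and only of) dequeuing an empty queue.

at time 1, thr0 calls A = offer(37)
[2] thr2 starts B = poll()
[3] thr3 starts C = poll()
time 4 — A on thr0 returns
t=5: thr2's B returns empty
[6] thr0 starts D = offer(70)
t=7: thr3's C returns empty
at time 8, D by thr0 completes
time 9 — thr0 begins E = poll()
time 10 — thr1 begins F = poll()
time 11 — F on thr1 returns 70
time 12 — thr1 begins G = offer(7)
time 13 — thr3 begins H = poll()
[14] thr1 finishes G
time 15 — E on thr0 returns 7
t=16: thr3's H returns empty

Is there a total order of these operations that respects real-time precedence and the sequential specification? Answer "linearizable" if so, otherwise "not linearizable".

events 1..14 are fine; event 15 — the response of E at time 15 — makes the prefix non-linearizable
24 orders of the 7 completed FIFO queue ops respect real time; none is legal
every completion of the 1 pending operation (H) was checked; none linearizes
e.g. A, B, C, D, E, F, G (pending dropped): illegal at step 2, since B poll() → empty cannot apply there
e.g. A, B, C, D, F, E, G (pending dropped): illegal at step 2, since B poll() → empty cannot apply there

not linearizable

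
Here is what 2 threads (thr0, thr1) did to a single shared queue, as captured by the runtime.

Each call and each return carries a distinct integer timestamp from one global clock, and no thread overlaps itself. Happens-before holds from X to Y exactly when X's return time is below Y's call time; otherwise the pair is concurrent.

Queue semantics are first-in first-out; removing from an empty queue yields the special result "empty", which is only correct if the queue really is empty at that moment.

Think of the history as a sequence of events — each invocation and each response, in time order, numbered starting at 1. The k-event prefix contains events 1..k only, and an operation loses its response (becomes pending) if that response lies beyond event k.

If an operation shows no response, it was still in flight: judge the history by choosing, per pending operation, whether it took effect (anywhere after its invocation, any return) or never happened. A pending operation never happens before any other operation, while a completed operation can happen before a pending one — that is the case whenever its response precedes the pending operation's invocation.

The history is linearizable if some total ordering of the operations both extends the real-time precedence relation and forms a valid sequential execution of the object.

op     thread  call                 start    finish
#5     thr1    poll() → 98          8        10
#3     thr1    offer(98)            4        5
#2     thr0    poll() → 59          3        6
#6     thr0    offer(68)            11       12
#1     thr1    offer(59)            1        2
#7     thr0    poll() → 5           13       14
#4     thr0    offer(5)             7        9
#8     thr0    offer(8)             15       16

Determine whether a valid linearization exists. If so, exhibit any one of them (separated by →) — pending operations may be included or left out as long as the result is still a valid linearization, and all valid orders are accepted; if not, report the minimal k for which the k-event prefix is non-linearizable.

after step 1 (#1 offer(59)): queue <59>
after step 2 (#2 poll() → 59): queue <>
after step 3 (#3 offer(98)): queue <98>
after step 4 (#4 offer(5)): queue <98,5>
after step 5 (#5 poll() → 98): queue <5>
after step 6 (#6 offer(68)): queue <5,68>
after step 7 (#7 poll() → 5): queue <68>
after step 8 (#8 offer(8)): queue <68,8>

linearizable — witness: #1 → #2 → #3 → #4 → #5 → #6 → #7 → #8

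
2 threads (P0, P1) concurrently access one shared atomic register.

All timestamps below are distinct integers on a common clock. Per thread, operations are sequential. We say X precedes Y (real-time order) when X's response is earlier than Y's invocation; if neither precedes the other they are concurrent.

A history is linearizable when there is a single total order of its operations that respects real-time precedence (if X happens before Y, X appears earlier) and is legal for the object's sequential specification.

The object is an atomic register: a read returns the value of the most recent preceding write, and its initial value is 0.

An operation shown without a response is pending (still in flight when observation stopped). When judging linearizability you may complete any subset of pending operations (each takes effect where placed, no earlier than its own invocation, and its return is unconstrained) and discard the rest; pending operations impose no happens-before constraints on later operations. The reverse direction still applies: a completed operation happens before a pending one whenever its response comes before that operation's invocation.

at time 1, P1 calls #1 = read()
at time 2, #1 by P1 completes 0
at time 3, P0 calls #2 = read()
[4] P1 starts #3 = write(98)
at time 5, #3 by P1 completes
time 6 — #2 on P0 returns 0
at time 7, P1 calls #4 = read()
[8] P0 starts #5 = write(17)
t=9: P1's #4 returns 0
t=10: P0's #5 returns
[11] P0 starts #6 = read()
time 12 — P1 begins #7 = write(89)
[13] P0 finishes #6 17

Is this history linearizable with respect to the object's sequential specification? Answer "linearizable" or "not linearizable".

not linearizable

prefix check: 1..8 passes, 1..9 fails once #4's time-9 response joins
checked exhaustively: 2 real-time-consistent orders of 4 completed operations, zero legal atomic register replays
completion choices over the 1 pending operation (#5) were checked; none helps
sample order #1, #2, #3, #4 (pending dropped) stalls at step 4 — #4 read() → 0 has no legal effect
sample order #1, #3, #2, #4 (pending dropped) stalls at step 3 — #2 read() → 0 has no legal effect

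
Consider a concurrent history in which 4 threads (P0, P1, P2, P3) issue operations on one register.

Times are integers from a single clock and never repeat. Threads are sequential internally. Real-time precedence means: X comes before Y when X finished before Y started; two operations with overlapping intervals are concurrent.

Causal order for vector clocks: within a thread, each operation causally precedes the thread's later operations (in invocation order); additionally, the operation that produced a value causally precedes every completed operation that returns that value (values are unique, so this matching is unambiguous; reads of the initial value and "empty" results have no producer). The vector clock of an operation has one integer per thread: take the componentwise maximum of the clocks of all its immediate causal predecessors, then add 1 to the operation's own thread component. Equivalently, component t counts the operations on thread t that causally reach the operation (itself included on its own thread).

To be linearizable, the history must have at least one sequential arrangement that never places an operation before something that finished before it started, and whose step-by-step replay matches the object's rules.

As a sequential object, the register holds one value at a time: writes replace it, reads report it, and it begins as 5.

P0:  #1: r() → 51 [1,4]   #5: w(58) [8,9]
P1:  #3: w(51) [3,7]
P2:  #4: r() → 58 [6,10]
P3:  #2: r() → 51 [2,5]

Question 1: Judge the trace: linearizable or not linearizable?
linearizable

witness order: #3, #1, #2, #5, #4
step 1: #3 w(51) — value 51
step 2: #1 r() → 51 — value 51
step 3: #2 r() → 51 — value 51
step 4: #5 w(58) — value 58
step 5: #4 r() → 58 — value 58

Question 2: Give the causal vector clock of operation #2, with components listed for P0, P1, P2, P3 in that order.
(0, 1, 0, 1)

invoked at 3, #3 has no predecessors; its own P1 bump gives (0, 1, 0, 0)
merge at #2 (invoked 2): VC(#3)=(0, 1, 0, 0), own-thread bump on P3 → (0, 1, 0, 1)
merge at #1 (invoked 1): VC(#3)=(0, 1, 0, 0), own-thread bump on P0 → (1, 1, 0, 0)
merge at #5 (invoked 8): VC(#1)=(1, 1, 0, 0), own-thread bump on P0 → (2, 1, 0, 0)
merge at #4 (invoked 6): VC(#5)=(2, 1, 0, 0), own-thread bump on P2 → (2, 1, 1, 0)
target: VC(#2) = (0, 1, 0, 1)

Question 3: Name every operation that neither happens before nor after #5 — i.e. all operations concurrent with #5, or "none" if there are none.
#4

#5 spans [8,9]: anything still running between times 8 and 9 counts as concurrent
#1 [1,4]: before
#2 [2,5]: before
#3 [3,7]: before
#4 [6,10]: concurrent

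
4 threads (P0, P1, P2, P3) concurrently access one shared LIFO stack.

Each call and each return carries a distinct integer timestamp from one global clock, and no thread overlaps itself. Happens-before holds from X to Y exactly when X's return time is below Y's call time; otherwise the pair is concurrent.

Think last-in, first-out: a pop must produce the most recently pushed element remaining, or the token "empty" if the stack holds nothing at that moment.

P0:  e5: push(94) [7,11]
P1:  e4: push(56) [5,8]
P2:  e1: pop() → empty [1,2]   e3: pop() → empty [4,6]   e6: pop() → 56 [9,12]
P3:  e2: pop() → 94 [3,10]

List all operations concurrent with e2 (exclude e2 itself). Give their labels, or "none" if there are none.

concurrent with e2 ([3,10]): every op whose interval crosses 3..10
e1 [1,2]: before
e3 [4,6]: concurrent
e4 [5,8]: concurrent
e5 [7,11]: concurrent
e6 [9,12]: concurrent

e3, e4, e5, e6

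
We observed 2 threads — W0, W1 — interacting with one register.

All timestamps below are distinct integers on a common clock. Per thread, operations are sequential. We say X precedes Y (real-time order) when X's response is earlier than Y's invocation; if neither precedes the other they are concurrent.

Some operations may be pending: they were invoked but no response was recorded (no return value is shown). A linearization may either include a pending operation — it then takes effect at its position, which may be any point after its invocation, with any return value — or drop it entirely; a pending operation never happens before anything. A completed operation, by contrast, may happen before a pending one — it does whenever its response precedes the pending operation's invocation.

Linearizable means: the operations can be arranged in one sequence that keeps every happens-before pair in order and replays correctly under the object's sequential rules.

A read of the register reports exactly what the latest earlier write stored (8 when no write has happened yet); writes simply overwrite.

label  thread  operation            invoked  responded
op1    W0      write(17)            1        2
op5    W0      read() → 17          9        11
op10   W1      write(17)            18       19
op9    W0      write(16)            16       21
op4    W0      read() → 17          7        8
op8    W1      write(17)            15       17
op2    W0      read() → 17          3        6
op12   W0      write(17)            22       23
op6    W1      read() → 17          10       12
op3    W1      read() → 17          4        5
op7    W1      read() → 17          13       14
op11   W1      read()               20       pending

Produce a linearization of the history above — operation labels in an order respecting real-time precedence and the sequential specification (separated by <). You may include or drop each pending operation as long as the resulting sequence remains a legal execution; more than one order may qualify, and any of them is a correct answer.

op1 < op2 < op3 < op4 < op5 < op6 < op7 < op8 < op9 < op10 < op11 < op12

after step 1 (op1 write(17)): value 17
after step 2 (op2 read() → 17): value 17
after step 3 (op3 read() → 17): value 17
after step 4 (op4 read() → 17): value 17
after step 5 (op5 read() → 17): value 17
after step 6 (op6 read() → 17): value 17
after step 7 (op7 read() → 17): value 17
after step 8 (op8 write(17)): value 17
after step 9 (op9 write(16)): value 16
after step 10 (op10 write(17)): value 17
after step 11 (op11 read() (pending, included)): value 17
after step 12 (op12 write(17)): value 17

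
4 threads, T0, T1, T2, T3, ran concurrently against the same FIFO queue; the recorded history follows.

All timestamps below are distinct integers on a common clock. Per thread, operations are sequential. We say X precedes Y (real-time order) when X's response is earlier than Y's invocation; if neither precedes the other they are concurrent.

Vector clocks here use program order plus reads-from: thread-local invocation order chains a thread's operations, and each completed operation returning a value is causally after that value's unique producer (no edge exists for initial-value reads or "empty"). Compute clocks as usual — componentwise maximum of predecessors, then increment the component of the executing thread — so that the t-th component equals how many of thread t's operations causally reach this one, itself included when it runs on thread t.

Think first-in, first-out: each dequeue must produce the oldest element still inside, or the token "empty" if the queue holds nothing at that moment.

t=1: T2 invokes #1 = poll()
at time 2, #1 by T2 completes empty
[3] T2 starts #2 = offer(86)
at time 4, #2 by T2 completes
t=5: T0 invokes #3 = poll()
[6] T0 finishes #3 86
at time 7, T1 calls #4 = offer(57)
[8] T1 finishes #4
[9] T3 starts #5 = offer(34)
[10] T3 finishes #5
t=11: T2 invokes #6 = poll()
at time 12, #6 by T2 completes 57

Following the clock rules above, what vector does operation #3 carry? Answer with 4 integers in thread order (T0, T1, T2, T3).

no predecessors for #5 (invoked 9): T3 increments from zero → (0, 0, 0, 1)
no predecessors for #1 (invoked 1): T2 increments from zero → (0, 0, 1, 0)
no predecessors for #4 (invoked 7): T1 increments from zero → (0, 1, 0, 0)
#2, invoked 3, takes VC(#1)=(0, 0, 1, 0) under max, adds 1 for T2 → (0, 0, 2, 0)
#3, invoked 5, takes VC(#2)=(0, 0, 2, 0) under max, adds 1 for T0 → (1, 0, 2, 0)
#6, invoked 11, takes VC(#2)=(0, 0, 2, 0), VC(#4)=(0, 1, 0, 0) under max, adds 1 for T2 → (0, 1, 3, 0)
target: VC(#3) = (1, 0, 2, 0)

(1, 0, 2, 0)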